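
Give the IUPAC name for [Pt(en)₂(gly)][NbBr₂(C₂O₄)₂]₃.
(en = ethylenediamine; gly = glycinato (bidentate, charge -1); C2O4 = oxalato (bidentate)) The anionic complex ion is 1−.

bis(ethylenediamine)(glycinato)platinum(IV) dibromodioxalatoniobate(V)

Both ions are complex: the cation is named first with the plain metal name, the anion second with the -ate form; each ion's ligands are alphabetised independently.
The complex anion is given as 1−; its ligand charges sum to -6, so Nb = +5.
With 3 anions per cation, the cation must be 3×1 = 3+.
Cation: ligand charges sum to -1; for the ion to be 3+, Pt = +4.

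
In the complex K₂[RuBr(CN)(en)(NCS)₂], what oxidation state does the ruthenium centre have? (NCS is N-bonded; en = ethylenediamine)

2 potassium outside the brackets (+1 each) → the complex ion is 2−.
Ligand charges: 2×NCS = -2; 1×CN = -1; 1×en neutral; 1×Br = -1; sum -4.
Ru + (-4) = 2− ⇒ Ru is +2.

+2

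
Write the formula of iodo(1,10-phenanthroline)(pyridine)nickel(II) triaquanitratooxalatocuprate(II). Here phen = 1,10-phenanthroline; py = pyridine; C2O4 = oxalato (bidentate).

[NiI(phen)(py)][Cu(C2O4)(H2O)3(NO3)]

Cation [Ni…]: ligand charges -1, Ni(II) ⇒ ion charge 1+.
Anion [Cu…]: ligand charges -3, Cu(II) ⇒ ion charge 1−.
One 1+ cation balances one 1− anion.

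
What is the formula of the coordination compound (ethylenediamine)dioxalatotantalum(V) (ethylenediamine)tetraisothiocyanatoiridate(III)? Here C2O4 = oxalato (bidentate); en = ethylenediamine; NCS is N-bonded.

Cation [Ta…]: ligand charges -4, Ta(V) ⇒ ion charge 1+.
Anion [Ir…]: ligand charges -4, Ir(III) ⇒ ion charge 1−.
One 1+ cation balances one 1− anion.

[Ta(C2O4)2(en)][Ir(en)(NCS)4]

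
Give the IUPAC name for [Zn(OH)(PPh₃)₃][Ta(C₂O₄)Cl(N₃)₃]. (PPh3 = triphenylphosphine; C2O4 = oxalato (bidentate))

hydroxotris(triphenylphosphine)zinc(II) triazidochlorooxalatotantalate(V)

Zinc is always +2 in its complexes; the cation's ligand charges sum to -1, so the complex cation is 1+.
A 1:1 salt means the anion carries the equal and opposite charge, 1−.
Anion: ligand charges sum to -6; for the ion to be 1−, Ta = +5.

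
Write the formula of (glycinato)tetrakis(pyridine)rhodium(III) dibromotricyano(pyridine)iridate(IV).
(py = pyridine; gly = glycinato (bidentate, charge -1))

[Rh(gly)(py)4][IrBr2(CN)3(py)]2

Cation [Rh…]: ligand charges -1, Rh(III) ⇒ ion charge 2+.
Anion [Ir…]: ligand charges -5, Ir(IV) ⇒ ion charge 1−.
One 2+ cation requires 2 of the 1− anion.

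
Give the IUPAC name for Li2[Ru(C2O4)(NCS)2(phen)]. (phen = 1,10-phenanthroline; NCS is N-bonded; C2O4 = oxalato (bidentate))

lithium diisothiocyanatooxalato(1,10-phenanthroline)ruthenate(II)

The 2 lithium counter-ions carry a total charge of +2, so each complex ion is 2−.
Ligand charges: 1×1,10-phenanthroline (neutral), 2×isothiocyanato (-1 each), 1×oxalato (-2 each); total -4. So Ru + (-4) = 2−, giving Ru = +2.
Ligands are named alphabetically: isothiocyanato before oxalato before phenanthroline.
The complex ion is anionic, so ruthenium takes the -ate form ruthenate(II).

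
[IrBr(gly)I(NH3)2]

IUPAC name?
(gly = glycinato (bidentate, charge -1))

There is no counter-ion, so the complex is neutral overall.
Ligand charges: 1×glycinato (-1 each), 1×bromo (-1 each), 2×ammine (neutral), 1×iodo (-1 each); total -3. So Ir + (-3) = 0, giving Ir = +3.
Ligands are named alphabetically: ammine before bromo before glycinato before iodo.

diamminebromo(glycinato)iodoiridium(III)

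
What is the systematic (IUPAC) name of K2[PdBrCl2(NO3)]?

The 2 potassium counter-ions carry a total charge of +2, so each complex ion is 2−.
Ligand charges: 1×nitrato (-1 each), 1×bromo (-1 each), 2×chloro (-1 each); total -4. So Pd + (-4) = 2−, giving Pd = +2.
Ligands are named alphabetically: bromo before chloro before nitrato.
The complex ion is anionic, so palladium takes the -ate form palladate(II).

potassium bromodichloronitratopalladate(II)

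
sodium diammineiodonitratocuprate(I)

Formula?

Na[CuI(NH3)2(NO3)]

Ligands: 1 iodo (I, -1), 1 nitrato (NO3, -1), 2 ammine (NH3, neutral). Ligand charge sum = -2.
With Cu in oxidation state +1, the complex ion is [Cu...]^1−.
Charge balance with sodium (+1) requires 1 complex ion per 1 sodium.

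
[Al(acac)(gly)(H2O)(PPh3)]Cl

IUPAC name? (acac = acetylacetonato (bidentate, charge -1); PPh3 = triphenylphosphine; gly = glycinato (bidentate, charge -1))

(acetylacetonato)aqua(glycinato)(triphenylphosphine)aluminium(III) chloride

The 1 chloride counter-ion carries a total charge of -1, so each complex ion is 1+.
Ligand charges: 1×acetylacetonato (-1 each), 1×triphenylphosphine (neutral), 1×aqua (neutral), 1×glycinato (-1 each); total -2. So Al + (-2) = 1+, giving Al = +3.
Ligands are named alphabetically: acetylacetonato before aqua before glycinato before triphenylphosphine.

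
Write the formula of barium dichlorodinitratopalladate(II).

Ligands: 2 chloro (Cl, -1), 2 nitrato (NO3, -1). Ligand charge sum = -4.
With Pd in oxidation state +2, the complex ion is [Pd...]^2−.
Charge balance with barium (+2) requires 1 complex ion per 1 barium.

Ba[PdCl2(NO3)2]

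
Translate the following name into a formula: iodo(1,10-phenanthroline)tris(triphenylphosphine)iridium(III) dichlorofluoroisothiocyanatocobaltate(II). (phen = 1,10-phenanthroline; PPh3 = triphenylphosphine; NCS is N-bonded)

Cation [Ir…]: ligand charges -1, Ir(III) ⇒ ion charge 2+.
Anion [Co…]: ligand charges -4, Co(II) ⇒ ion charge 2−.

[IrI(phen)(PPh3)3][CoCl2F(NCS)]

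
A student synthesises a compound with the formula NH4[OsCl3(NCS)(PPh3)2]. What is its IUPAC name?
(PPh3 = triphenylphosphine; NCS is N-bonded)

ammonium trichloroisothiocyanatobis(triphenylphosphine)osmate(III)

The 1 ammonium counter-ion carries a total charge of +1, so each complex ion is 1−.
Ligand charges: 2×triphenylphosphine (neutral), 1×isothiocyanato (-1 each), 3×chloro (-1 each); total -4. So Os + (-4) = 1−, giving Os = +3.
Ligands are named alphabetically: chloro before isothiocyanato before triphenylphosphine.
The complex ion is anionic, so osmium takes the -ate form osmate(III).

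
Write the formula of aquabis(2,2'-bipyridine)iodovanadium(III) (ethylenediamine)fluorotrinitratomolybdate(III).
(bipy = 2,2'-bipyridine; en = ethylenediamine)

Cation [V…]: ligand charges -1, V(III) ⇒ ion charge 2+.
Anion [Mo…]: ligand charges -4, Mo(III) ⇒ ion charge 1−.

[V(bipy)2(H2O)I][Mo(en)F(NO3)3]2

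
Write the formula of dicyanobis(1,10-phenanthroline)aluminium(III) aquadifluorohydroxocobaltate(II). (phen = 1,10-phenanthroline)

[Al(CN)2(phen)2][CoF2(H2O)(OH)]

Cation [Al…]: ligand charges -2, Al(III) ⇒ ion charge 1+.
Anion [Co…]: ligand charges -3, Co(II) ⇒ ion charge 1−.
One 1+ cation balances one 1− anion.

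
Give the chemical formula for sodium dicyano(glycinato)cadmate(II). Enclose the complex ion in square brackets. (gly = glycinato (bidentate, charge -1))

Ligands: 2 cyano (CN, -1), 1 glycinato (gly, -1). Ligand charge sum = -3.
With Cd in oxidation state +2, the complex ion is [Cd...]^1−.
Charge balance with sodium (+1) requires 1 complex ion per 1 sodium.

Na[Cd(CN)2(gly)]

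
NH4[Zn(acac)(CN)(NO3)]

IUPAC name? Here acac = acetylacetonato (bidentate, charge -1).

ammonium (acetylacetonato)cyanonitratozincate(II)

The 1 ammonium counter-ion carries a total charge of +1, so each complex ion is 1−.
Ligand charges: 1×acetylacetonato (-1 each), 1×cyano (-1 each), 1×nitrato (-1 each); total -3. So Zn + (-3) = 1−, giving Zn = +2.
Ligands are named alphabetically: acetylacetonato before cyano before nitrato.
The complex ion is anionic, so zinc takes the -ate form zincate(II).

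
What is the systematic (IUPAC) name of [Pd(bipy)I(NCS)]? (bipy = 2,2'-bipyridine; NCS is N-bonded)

(2,2'-bipyridine)iodoisothiocyanatopalladium(II)

There is no counter-ion, so the complex is neutral overall.
Ligand charges: 1×2,2'-bipyridine (neutral), 1×iodo (-1 each), 1×isothiocyanato (-1 each); total -2. So Pd + (-2) = 0, giving Pd = +2.
Ligands are named alphabetically: bipyridine before iodo before isothiocyanato.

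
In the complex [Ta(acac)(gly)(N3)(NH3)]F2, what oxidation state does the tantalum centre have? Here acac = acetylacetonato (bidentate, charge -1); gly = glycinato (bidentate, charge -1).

+5

2 fluoride outside the brackets (-1 each) → the complex ion is 2+.
Ligand charges: 1×acac = -1; 1×NH3 neutral; 1×N3 = -1; 1×gly = -1; sum -3.
Ta + (-3) = 2+ ⇒ Ta is +5.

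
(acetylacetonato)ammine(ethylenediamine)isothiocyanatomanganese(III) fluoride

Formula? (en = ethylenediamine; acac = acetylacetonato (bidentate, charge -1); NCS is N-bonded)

Ligands: 1 ethylenediamine (en, neutral), 1 acetylacetonato (acac, -1), 1 isothiocyanato (NCS, -1), 1 ammine (NH3, neutral). Ligand charge sum = -2.
With Mn in oxidation state +3, the complex ion is [Mn...]^1+.
Charge balance with fluoride (-1) requires 1 complex ion per 1 fluoride.

[Mn(acac)(en)(NCS)(NH3)]F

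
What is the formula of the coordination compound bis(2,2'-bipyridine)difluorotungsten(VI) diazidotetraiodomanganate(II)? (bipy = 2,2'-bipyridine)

Cation [W…]: ligand charges -2, W(VI) ⇒ ion charge 4+.
Anion [Mn…]: ligand charges -6, Mn(II) ⇒ ion charge 4−.
One 4+ cation balances one 4− anion.

[W(bipy)2F2][MnI4(N3)2]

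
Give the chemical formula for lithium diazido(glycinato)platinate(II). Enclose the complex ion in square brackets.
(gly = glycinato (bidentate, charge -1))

Ligands: 2 azido (N3, -1), 1 glycinato (gly, -1). Ligand charge sum = -3.
With Pt in oxidation state +2, the complex ion is [Pt...]^1−.
Charge balance with lithium (+1) requires 1 complex ion per 1 lithium.

Li[Pt(gly)(N3)2]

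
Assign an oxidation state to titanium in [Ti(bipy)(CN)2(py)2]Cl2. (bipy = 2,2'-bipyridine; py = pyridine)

2 chloride outside the brackets (-1 each) → the complex ion is 2+.
Ligand charges: 1×bipy neutral; 2×CN = -2; 2×py neutral; sum -2.
Ti + (-2) = 2+ ⇒ Ti is +4.

+4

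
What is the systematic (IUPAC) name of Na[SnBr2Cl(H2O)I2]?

sodium aquadibromochlorodiiodostannate(IV)

The 1 sodium counter-ion carries a total charge of +1, so each complex ion is 1−.
Ligand charges: 1×chloro (-1 each), 1×aqua (neutral), 2×iodo (-1 each), 2×bromo (-1 each); total -5. So Sn + (-5) = 1−, giving Sn = +4.
The complex ion is anionic, so tin takes the -ate form stannate(IV).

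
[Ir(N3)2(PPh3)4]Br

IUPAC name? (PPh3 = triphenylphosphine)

The 1 bromide counter-ion carries a total charge of -1, so each complex ion is 1+.
Ligand charges: 2×azido (-1 each), 4×triphenylphosphine (neutral); total -2. So Ir + (-2) = 1+, giving Ir = +3.
Ligands are named alphabetically: azido before triphenylphosphine.

diazidotetrakis(triphenylphosphine)iridium(III) bromide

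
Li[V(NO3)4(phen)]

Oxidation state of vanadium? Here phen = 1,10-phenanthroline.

+3

1 lithium outside the brackets (+1 each) → the complex ion is 1−.
Ligand charges: 4×NO3 = -4; 1×phen neutral; sum -4.
V + (-4) = 1− ⇒ V is +3.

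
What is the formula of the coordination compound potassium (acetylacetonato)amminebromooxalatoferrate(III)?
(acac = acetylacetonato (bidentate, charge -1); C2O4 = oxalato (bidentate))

Ligands: 1 acetylacetonato (acac, -1), 1 oxalato (C2O4, -2), 1 ammine (NH3, neutral), 1 bromo (Br, -1). Ligand charge sum = -4.
With Fe in oxidation state +3, the complex ion is [Fe...]^1−.
Charge balance with potassium (+1) requires 1 complex ion per 1 potassium.

K[Fe(acac)Br(C2O4)(NH3)]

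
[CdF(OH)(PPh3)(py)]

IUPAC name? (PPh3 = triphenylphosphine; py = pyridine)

fluorohydroxo(pyridine)(triphenylphosphine)cadmium(II)

There is no counter-ion, so the complex is neutral overall.
Ligand charges: 1×hydroxo (-1 each), 1×triphenylphosphine (neutral), 1×fluoro (-1 each), 1×pyridine (neutral); total -2. So Cd + (-2) = 0, giving Cd = +2.
Ligands are named alphabetically: fluoro before hydroxo before pyridine before triphenylphosphine.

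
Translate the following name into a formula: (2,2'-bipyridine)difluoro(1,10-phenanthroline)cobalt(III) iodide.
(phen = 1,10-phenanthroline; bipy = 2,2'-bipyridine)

Ligands: 1 1,10-phenanthroline (phen, neutral), 1 2,2'-bipyridine (bipy, neutral), 2 fluoro (F, -1). Ligand charge sum = -2.
Charge balance with iodide (-1) requires 1 complex ion per 1 iodide.

[Co(bipy)F2(phen)]I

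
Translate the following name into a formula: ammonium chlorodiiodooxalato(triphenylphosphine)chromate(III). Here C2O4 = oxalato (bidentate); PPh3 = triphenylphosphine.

Ligands: 1 oxalato (C2O4, -2), 1 chloro (Cl, -1), 2 iodo (I, -1), 1 triphenylphosphine (PPh3, neutral). Ligand charge sum = -5.
With Cr in oxidation state +3, the complex ion is [Cr...]^2−.
Charge balance with ammonium (+1) requires 1 complex ion per 2 ammonium.

(NH4)2[Cr(C2O4)ClI2(PPh3)]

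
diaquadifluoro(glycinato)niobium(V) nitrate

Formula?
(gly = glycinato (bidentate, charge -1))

Ligands: 1 glycinato (gly, -1), 2 aqua (H2O, neutral), 2 fluoro (F, -1). Ligand charge sum = -3.
With Nb in oxidation state +5, the complex ion is [Nb...]^2+.
Charge balance with nitrate (-1) requires 1 complex ion per 2 nitrate.

[NbF2(gly)(H2O)2](NO3)2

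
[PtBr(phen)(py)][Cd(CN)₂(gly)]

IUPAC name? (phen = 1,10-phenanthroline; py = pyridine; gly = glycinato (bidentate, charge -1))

Both ions are complex: the cation is named first with the plain metal name, the anion second with the -ate form; each ion's ligands are alphabetised independently.
Cadmium is always +2 in its complexes; the anion's ligand charges sum to -3, so the complex anion is 1−.
A 1:1 salt means the cation carries the equal and opposite charge, 1+.
Cation: ligand charges sum to -1; for the ion to be 1+, Pt = +2.

bromo(1,10-phenanthroline)(pyridine)platinum(II) dicyano(glycinato)cadmate(II)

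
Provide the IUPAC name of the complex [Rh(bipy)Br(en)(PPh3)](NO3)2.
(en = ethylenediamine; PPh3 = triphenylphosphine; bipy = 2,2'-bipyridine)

The 2 nitrate counter-ions carry a total charge of -2, so each complex ion is 2+.
Ligand charges: 1×bromo (-1 each), 1×ethylenediamine (neutral), 1×triphenylphosphine (neutral), 1×2,2'-bipyridine (neutral); total -1. So Rh + (-1) = 2+, giving Rh = +3.
Ligands are named alphabetically: bipyridine before bromo before ethylenediamine before triphenylphosphine.

(2,2'-bipyridine)bromo(ethylenediamine)(triphenylphosphine)rhodium(III) nitrate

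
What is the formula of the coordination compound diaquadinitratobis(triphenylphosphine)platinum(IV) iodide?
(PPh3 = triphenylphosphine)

Ligands: 2 nitrato (NO3, -1), 2 aqua (H2O, neutral), 2 triphenylphosphine (PPh3, neutral). Ligand charge sum = -2.
With Pt in oxidation state +4, the complex ion is [Pt...]^2+.
Charge balance with iodide (-1) requires 1 complex ion per 2 iodide.

[Pt(H2O)2(NO3)2(PPh3)2]I2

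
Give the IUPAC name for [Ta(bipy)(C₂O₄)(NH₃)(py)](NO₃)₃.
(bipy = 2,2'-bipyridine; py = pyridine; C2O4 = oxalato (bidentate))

The 3 nitrate counter-ions carry a total charge of -3, so each complex ion is 3+.
Ligand charges: 1×ammine (neutral), 1×2,2'-bipyridine (neutral), 1×pyridine (neutral), 1×oxalato (-2 each); total -2. So Ta + (-2) = 3+, giving Ta = +5.
Ligands are named alphabetically: ammine before bipyridine before oxalato before pyridine.

ammine(2,2'-bipyridine)oxalato(pyridine)tantalum(V) nitrate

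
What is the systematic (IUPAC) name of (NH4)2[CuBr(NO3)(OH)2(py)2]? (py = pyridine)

The 2 ammonium counter-ions carry a total charge of +2, so each complex ion is 2−.
Ligand charges: 1×bromo (-1 each), 2×pyridine (neutral), 2×hydroxo (-1 each), 1×nitrato (-1 each); total -4. So Cu + (-4) = 2−, giving Cu = +2.
The complex ion is anionic, so copper takes the -ate form cuprate(II).

ammonium bromodihydroxonitratobis(pyridine)cuprate(II)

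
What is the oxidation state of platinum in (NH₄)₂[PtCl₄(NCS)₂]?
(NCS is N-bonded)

2 ammonium outside the brackets (+1 each) → the complex ion is 2−.
Ligand charges: 4×Cl = -4; 2×NCS = -2; sum -6.
Pt + (-6) = 2− ⇒ Pt is +4.

+4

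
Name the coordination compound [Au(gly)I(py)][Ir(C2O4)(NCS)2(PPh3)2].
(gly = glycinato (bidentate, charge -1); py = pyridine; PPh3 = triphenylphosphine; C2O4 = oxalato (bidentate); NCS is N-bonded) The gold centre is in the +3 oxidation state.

Both ions are complex: the cation is named first with the plain metal name, the anion second with the -ate form; each ion's ligands are alphabetised independently.
Au is given as +3; the cation's ligand charges sum to -2, so the complex cation is 1+.
A 1:1 salt means the anion carries the equal and opposite charge, 1−.
Anion: ligand charges sum to -4; for the ion to be 1−, Ir = +3.

(glycinato)iodo(pyridine)gold(III) diisothiocyanatooxalatobis(triphenylphosphine)iridate(III)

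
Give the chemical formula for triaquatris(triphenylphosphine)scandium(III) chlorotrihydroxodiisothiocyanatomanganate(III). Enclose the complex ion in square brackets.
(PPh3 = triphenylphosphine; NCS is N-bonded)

Cation [Sc…]: ligand charges 0, Sc(III) ⇒ ion charge 3+.
Anion [Mn…]: ligand charges -6, Mn(III) ⇒ ion charge 3−.

[Sc(H2O)3(PPh3)3][MnCl(NCS)2(OH)3]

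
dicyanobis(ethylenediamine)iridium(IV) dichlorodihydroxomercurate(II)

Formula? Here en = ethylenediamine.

[Ir(CN)2(en)2][HgCl2(OH)2]

Cation [Ir…]: ligand charges -2, Ir(IV) ⇒ ion charge 2+.
Anion [Hg…]: ligand charges -4, Hg(II) ⇒ ion charge 2−.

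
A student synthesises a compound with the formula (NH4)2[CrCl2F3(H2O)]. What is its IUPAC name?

The 2 ammonium counter-ions carry a total charge of +2, so each complex ion is 2−.
Ligand charges: 1×aqua (neutral), 3×fluoro (-1 each), 2×chloro (-1 each); total -5. So Cr + (-5) = 2−, giving Cr = +3.
Ligands are named alphabetically: aqua before chloro before fluoro.
The complex ion is anionic, so chromium takes the -ate form chromate(III).

ammonium aquadichlorotrifluorochromate(III)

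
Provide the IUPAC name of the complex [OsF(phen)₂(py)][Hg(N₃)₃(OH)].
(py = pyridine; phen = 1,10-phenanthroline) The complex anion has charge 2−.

Both ions are complex: the cation is named first with the plain metal name, the anion second with the -ate form; each ion's ligands are alphabetised independently.
The complex anion is given as 2−; its ligand charges sum to -4, so Hg = +2.
A 1:1 salt means the cation carries the equal and opposite charge, 2+.
Cation: ligand charges sum to -1; for the ion to be 2+, Os = +3.

fluorobis(1,10-phenanthroline)(pyridine)osmium(III) triazidohydroxomercurate(II)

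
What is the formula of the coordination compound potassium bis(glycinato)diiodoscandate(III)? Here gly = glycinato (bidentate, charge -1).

Ligands: 2 glycinato (gly, -1), 2 iodo (I, -1). Ligand charge sum = -4.
With Sc in oxidation state +3, the complex ion is [Sc...]^1−.
Charge balance with potassium (+1) requires 1 complex ion per 1 potassium.

K[Sc(gly)2I2]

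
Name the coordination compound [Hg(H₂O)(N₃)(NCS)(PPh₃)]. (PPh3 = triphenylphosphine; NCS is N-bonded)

There is no counter-ion, so the complex is neutral overall.
Ligand charges: 1×azido (-1 each), 1×triphenylphosphine (neutral), 1×isothiocyanato (-1 each), 1×aqua (neutral); total -2. So Hg + (-2) = 0, giving Hg = +2.
Ligands are named alphabetically: aqua before azido before isothiocyanato before triphenylphosphine.

aquaazidoisothiocyanato(triphenylphosphine)mercury(II)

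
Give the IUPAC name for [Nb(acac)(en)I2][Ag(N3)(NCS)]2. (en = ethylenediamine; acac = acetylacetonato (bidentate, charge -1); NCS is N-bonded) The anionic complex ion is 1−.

(acetylacetonato)(ethylenediamine)diiodoniobium(V) azidoisothiocyanatoargentate(I)

Both ions are complex: the cation is named first with the plain metal name, the anion second with the -ate form; each ion's ligands are alphabetised independently.
The complex anion is given as 1−; its ligand charges sum to -2, so Ag = +1.
With 2 anions per cation, the cation must be 2×1 = 2+.
Cation: ligand charges sum to -3; for the ion to be 2+, Nb = +5.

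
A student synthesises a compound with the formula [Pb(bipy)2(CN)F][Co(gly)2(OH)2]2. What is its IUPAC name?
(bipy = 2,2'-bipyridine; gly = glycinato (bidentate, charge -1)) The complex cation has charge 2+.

bis(2,2'-bipyridine)cyanofluorolead(IV) bis(glycinato)dihydroxocobaltate(III)

Both ions are complex: the cation is named first with the plain metal name, the anion second with the -ate form; each ion's ligands are alphabetised independently.
The complex cation is given as 2+; its ligand charges sum to -2, so Pb = +4.
With 2 anions per cation, each anion must be 2/2 = 1−.
Anion: ligand charges sum to -4; for the ion to be 1−, Co = +3.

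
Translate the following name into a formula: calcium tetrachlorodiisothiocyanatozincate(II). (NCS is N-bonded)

Ca2[ZnCl4(NCS)2]

Ligands: 4 chloro (Cl, -1), 2 isothiocyanato (NCS, -1). Ligand charge sum = -6.
With Zn in oxidation state +2, the complex ion is [Zn...]^4−.
Charge balance with calcium (+2) requires 1 complex ion per 2 calcium.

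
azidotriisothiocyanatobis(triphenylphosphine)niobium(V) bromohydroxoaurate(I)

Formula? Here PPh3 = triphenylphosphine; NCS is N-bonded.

Cation [Nb…]: ligand charges -4, Nb(V) ⇒ ion charge 1+.
Anion [Au…]: ligand charges -2, Au(I) ⇒ ion charge 1−.
One 1+ cation balances one 1− anion.

[Nb(N3)(NCS)3(PPh3)2][AuBr(OH)]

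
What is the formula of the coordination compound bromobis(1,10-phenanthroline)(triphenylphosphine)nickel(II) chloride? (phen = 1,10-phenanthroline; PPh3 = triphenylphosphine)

Ligands: 1 bromo (Br, -1), 2 1,10-phenanthroline (phen, neutral), 1 triphenylphosphine (PPh3, neutral). Ligand charge sum = -1.
With Ni in oxidation state +2, the complex ion is [Ni...]^1+.
Charge balance with chloride (-1) requires 1 complex ion per 1 chloride.

[NiBr(phen)2(PPh3)]Cl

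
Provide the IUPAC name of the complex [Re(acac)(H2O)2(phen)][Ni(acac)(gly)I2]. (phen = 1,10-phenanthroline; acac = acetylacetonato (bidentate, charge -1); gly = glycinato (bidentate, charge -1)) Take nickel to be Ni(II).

(acetylacetonato)diaqua(1,10-phenanthroline)rhenium(III) (acetylacetonato)(glycinato)diiodonickelate(II)

Both ions are complex: the cation is named first with the plain metal name, the anion second with the -ate form; each ion's ligands are alphabetised independently.
Ni is given as +2; the anion's ligand charges sum to -4, so the complex anion is 2−.
A 1:1 salt means the cation carries the equal and opposite charge, 2+.
Cation: ligand charges sum to -1; for the ion to be 2+, Re = +3.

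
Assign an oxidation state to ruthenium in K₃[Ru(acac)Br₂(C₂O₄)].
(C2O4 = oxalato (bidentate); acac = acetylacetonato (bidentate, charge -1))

+2

3 potassium outside the brackets (+1 each) → the complex ion is 3−.
Ligand charges: 1×C2O4 = -2; 1×acac = -1; 2×Br = -2; sum -5.
Ru + (-5) = 3− ⇒ Ru is +2.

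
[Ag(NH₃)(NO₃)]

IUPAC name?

There is no counter-ion, so the complex is neutral overall.
Ligand charges: 1×nitrato (-1 each), 1×ammine (neutral); total -1. So Ag + (-1) = 0, giving Ag = +1.
Ligands are named alphabetically: ammine before nitrato.

amminenitratosilver(I)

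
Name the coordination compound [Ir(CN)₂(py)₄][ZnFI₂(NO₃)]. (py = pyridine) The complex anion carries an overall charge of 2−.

Both ions are complex: the cation is named first with the plain metal name, the anion second with the -ate form; each ion's ligands are alphabetised independently.
The complex anion is given as 2−; its ligand charges sum to -4, so Zn = +2.
A 1:1 salt means the cation carries the equal and opposite charge, 2+.
Cation: ligand charges sum to -2; for the ion to be 2+, Ir = +4.

dicyanotetrakis(pyridine)iridium(IV) fluorodiiodonitratozincate(II)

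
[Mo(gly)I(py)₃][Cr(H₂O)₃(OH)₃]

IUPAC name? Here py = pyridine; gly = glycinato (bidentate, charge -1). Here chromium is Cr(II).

Both ions are complex: the cation is named first with the plain metal name, the anion second with the -ate form; each ion's ligands are alphabetised independently.
Cr is given as +2; the anion's ligand charges sum to -3, so the complex anion is 1−.
A 1:1 salt means the cation carries the equal and opposite charge, 1+.
Cation: ligand charges sum to -2; for the ion to be 1+, Mo = +3.

(glycinato)iodotris(pyridine)molybdenum(III) triaquatrihydroxochromate(II)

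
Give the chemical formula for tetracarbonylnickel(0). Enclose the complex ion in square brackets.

Ligands: 4 carbonyl (CO, neutral). Ligand charge sum = 0.
With Ni in oxidation state 0, the complex ion is [Ni...].

[Ni(CO)4]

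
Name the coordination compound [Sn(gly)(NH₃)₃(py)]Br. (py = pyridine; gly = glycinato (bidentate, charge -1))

triammine(glycinato)(pyridine)tin(II) bromide

The 1 bromide counter-ion carries a total charge of -1, so each complex ion is 1+.
Ligand charges: 1×pyridine (neutral), 3×ammine (neutral), 1×glycinato (-1 each); total -1. So Sn + (-1) = 1+, giving Sn = +2.
Ligands are named alphabetically: ammine before glycinato before pyridine.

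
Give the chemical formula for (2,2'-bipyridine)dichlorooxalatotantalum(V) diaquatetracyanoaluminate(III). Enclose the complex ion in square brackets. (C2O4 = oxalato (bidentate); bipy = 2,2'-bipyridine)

Cation [Ta…]: ligand charges -4, Ta(V) ⇒ ion charge 1+.
Anion [Al…]: ligand charges -4, Al(III) ⇒ ion charge 1−.
One 1+ cation balances one 1− anion.

[Ta(bipy)(C2O4)Cl2][Al(CN)4(H2O)2]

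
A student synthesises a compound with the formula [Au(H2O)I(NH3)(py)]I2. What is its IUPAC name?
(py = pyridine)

ammineaquaiodo(pyridine)gold(III) iodide

The 2 iodide counter-ions carry a total charge of -2, so each complex ion is 2+.
Ligand charges: 1×pyridine (neutral), 1×iodo (-1 each), 1×aqua (neutral), 1×ammine (neutral); total -1. So Au + (-1) = 2+, giving Au = +3.
Ligands are named alphabetically: ammine before aqua before iodo before pyridine.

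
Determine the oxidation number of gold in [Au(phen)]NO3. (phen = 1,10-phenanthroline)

1 nitrate outside the brackets (-1 each) → the complex ion is 1+.
Ligand charges: 1×phen neutral; sum 0.
Au + (0) = 1+ ⇒ Au is +1.

+1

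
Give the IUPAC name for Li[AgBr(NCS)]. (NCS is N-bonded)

lithium bromoisothiocyanatoargentate(I)

The 1 lithium counter-ion carries a total charge of +1, so each complex ion is 1−.
Ligand charges: 1×bromo (-1 each), 1×isothiocyanato (-1 each); total -2. So Ag + (-2) = 1−, giving Ag = +1.
Ligands are named alphabetically: bromo before isothiocyanato.
The complex ion is anionic, so silver takes the -ate form argentate(I).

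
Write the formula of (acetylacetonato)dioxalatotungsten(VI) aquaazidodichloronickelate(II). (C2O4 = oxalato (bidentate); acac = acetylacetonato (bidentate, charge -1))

Cation [W…]: ligand charges -5, W(VI) ⇒ ion charge 1+.
Anion [Ni…]: ligand charges -3, Ni(II) ⇒ ion charge 1−.
One 1+ cation balances one 1− anion.

[W(acac)(C2O4)2][NiCl2(H2O)(N3)]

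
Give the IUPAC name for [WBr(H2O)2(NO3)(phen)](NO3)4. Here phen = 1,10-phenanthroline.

The 4 nitrate counter-ions carry a total charge of -4, so each complex ion is 4+.
Ligand charges: 1×bromo (-1 each), 1×nitrato (-1 each), 2×aqua (neutral), 1×1,10-phenanthroline (neutral); total -2. So W + (-2) = 4+, giving W = +6.
Ligands are named alphabetically: aqua before bromo before nitrato before phenanthroline.

diaquabromonitrato(1,10-phenanthroline)tungsten(VI) nitrate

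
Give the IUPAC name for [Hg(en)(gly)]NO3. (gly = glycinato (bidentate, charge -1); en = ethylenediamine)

(ethylenediamine)(glycinato)mercury(II) nitrate

The 1 nitrate counter-ion carries a total charge of -1, so each complex ion is 1+.
Ligand charges: 1×glycinato (-1 each), 1×ethylenediamine (neutral); total -1. So Hg + (-1) = 1+, giving Hg = +2.
Ligands are named alphabetically: ethylenediamine before glycinato.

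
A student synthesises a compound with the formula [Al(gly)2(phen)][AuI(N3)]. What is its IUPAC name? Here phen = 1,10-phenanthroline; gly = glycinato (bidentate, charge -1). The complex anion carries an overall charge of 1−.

bis(glycinato)(1,10-phenanthroline)aluminium(III) azidoiodoaurate(I)

Both ions are complex: the cation is named first with the plain metal name, the anion second with the -ate form; each ion's ligands are alphabetised independently.
The complex anion is given as 1−; its ligand charges sum to -2, so Au = +1.
A 1:1 salt means the cation carries the equal and opposite charge, 1+.
Cation: ligand charges sum to -2; for the ion to be 1+, Al = +3.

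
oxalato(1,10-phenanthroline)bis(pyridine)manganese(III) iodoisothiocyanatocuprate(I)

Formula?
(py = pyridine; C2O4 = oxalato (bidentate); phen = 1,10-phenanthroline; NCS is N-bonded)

Cation [Mn…]: ligand charges -2, Mn(III) ⇒ ion charge 1+.
Anion [Cu…]: ligand charges -2, Cu(I) ⇒ ion charge 1−.
One 1+ cation balances one 1− anion.

[Mn(C2O4)(phen)(py)2][CuI(NCS)]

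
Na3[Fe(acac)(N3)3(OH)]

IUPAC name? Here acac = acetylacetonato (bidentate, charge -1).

sodium (acetylacetonato)triazidohydroxoferrate(II)

The 3 sodium counter-ions carry a total charge of +3, so each complex ion is 3−.
Ligand charges: 3×azido (-1 each), 1×hydroxo (-1 each), 1×acetylacetonato (-1 each); total -5. So Fe + (-5) = 3−, giving Fe = +2.
Ligands are named alphabetically: acetylacetonato before azido before hydroxo.
The complex ion is anionic, so iron takes the -ate form ferrate(II).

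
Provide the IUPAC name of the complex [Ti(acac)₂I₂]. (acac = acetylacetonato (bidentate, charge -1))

bis(acetylacetonato)diiodotitanium(IV)

There is no counter-ion, so the complex is neutral overall.
Ligand charges: 2×acetylacetonato (-1 each), 2×iodo (-1 each); total -4. So Ti + (-4) = 0, giving Ti = +4.
Ligands are named alphabetically: acetylacetonato before iodo.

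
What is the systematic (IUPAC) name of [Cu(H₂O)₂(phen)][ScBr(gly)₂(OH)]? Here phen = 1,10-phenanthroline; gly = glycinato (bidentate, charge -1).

diaqua(1,10-phenanthroline)copper(I) bromobis(glycinato)hydroxoscandate(III)

Scandium is always +3 in its complexes; the anion's ligand charges sum to -4, so the complex anion is 1−.
A 1:1 salt means the cation carries the equal and opposite charge, 1+.
Cation: ligand charges sum to 0; for the ion to be 1+, Cu = +1.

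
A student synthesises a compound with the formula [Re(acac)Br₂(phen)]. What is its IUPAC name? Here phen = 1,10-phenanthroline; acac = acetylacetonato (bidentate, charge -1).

There is no counter-ion, so the complex is neutral overall.
Ligand charges: 2×bromo (-1 each), 1×1,10-phenanthroline (neutral), 1×acetylacetonato (-1 each); total -3. So Re + (-3) = 0, giving Re = +3.
Ligands are named alphabetically: acetylacetonato before bromo before phenanthroline.

(acetylacetonato)dibromo(1,10-phenanthroline)rhenium(III)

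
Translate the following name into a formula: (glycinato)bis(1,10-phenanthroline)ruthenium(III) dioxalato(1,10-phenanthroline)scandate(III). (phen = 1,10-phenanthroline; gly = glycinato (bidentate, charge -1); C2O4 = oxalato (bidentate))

Cation [Ru…]: ligand charges -1, Ru(III) ⇒ ion charge 2+.
Anion [Sc…]: ligand charges -4, Sc(III) ⇒ ion charge 1−.

[Ru(gly)(phen)2][Sc(C2O4)2(phen)]2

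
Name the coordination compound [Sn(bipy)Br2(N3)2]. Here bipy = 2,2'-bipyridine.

diazido(2,2'-bipyridine)dibromotin(IV)

There is no counter-ion, so the complex is neutral overall.
Ligand charges: 1×2,2'-bipyridine (neutral), 2×azido (-1 each), 2×bromo (-1 each); total -4. So Sn + (-4) = 0, giving Sn = +4.
Ligands are named alphabetically: azido before bipyridine before bromo.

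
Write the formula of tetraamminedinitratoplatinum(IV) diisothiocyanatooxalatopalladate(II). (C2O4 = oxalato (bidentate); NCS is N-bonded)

[Pt(NH3)4(NO3)2][Pd(C2O4)(NCS)2]

Cation [Pt…]: ligand charges -2, Pt(IV) ⇒ ion charge 2+.
Anion [Pd…]: ligand charges -4, Pd(II) ⇒ ion charge 2−.
One 2+ cation balances one 2− anion.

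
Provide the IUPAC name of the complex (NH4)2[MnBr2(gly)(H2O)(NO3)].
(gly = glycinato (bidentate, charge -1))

ammonium aquadibromo(glycinato)nitratomanganate(II)

The 2 ammonium counter-ions carry a total charge of +2, so each complex ion is 2−.
Ligand charges: 1×glycinato (-1 each), 2×bromo (-1 each), 1×nitrato (-1 each), 1×aqua (neutral); total -4. So Mn + (-4) = 2−, giving Mn = +2.
Ligands are named alphabetically: aqua before bromo before glycinato before nitrato.
The complex ion is anionic, so manganese takes the -ate form manganate(II).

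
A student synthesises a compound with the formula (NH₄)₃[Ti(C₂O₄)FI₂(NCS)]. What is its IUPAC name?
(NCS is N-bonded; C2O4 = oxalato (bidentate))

ammonium fluorodiiodoisothiocyanatooxalatotitanate(III)

The 3 ammonium counter-ions carry a total charge of +3, so each complex ion is 3−.
Ligand charges: 1×fluoro (-1 each), 1×isothiocyanato (-1 each), 1×oxalato (-2 each), 2×iodo (-1 each); total -6. So Ti + (-6) = 3−, giving Ti = +3.
Ligands are named alphabetically: fluoro before iodo before isothiocyanato before oxalato.
The complex ion is anionic, so titanium takes the -ate form titanate(III).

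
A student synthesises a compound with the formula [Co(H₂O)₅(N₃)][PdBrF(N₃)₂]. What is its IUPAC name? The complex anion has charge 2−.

Both ions are complex: the cation is named first with the plain metal name, the anion second with the -ate form; each ion's ligands are alphabetised independently.
The complex anion is given as 2−; its ligand charges sum to -4, so Pd = +2.
A 1:1 salt means the cation carries the equal and opposite charge, 2+.
Cation: ligand charges sum to -1; for the ion to be 2+, Co = +3.

pentaaquaazidocobalt(III) diazidobromofluoropalladate(II)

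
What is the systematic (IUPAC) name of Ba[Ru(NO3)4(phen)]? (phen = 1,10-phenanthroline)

barium tetranitrato(1,10-phenanthroline)ruthenate(II)

The 1 barium counter-ion carries a total charge of +2, so each complex ion is 2−.
Ligand charges: 1×1,10-phenanthroline (neutral), 4×nitrato (-1 each); total -4. So Ru + (-4) = 2−, giving Ru = +2.
Ligands are named alphabetically: nitrato before phenanthroline.
The complex ion is anionic, so ruthenium takes the -ate form ruthenate(II).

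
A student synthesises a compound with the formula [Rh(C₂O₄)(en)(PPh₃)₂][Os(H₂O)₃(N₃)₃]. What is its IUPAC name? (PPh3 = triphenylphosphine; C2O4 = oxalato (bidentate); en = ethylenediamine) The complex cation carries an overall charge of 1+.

Both ions are complex: the cation is named first with the plain metal name, the anion second with the -ate form; each ion's ligands are alphabetised independently.
The complex cation is given as 1+; its ligand charges sum to -2, so Rh = +3.
A 1:1 salt means the anion carries the equal and opposite charge, 1−.
Anion: ligand charges sum to -3; for the ion to be 1−, Os = +2.

(ethylenediamine)oxalatobis(triphenylphosphine)rhodium(III) triaquatriazidoosmate(II)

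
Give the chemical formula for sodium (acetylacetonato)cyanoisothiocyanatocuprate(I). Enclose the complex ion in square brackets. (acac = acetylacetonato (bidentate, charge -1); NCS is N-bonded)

Ligands: 1 cyano (CN, -1), 1 acetylacetonato (acac, -1), 1 isothiocyanato (NCS, -1). Ligand charge sum = -3.
With Cu in oxidation state +1, the complex ion is [Cu...]^2−.
Charge balance with sodium (+1) requires 1 complex ion per 2 sodium.

Na2[Cu(acac)(CN)(NCS)]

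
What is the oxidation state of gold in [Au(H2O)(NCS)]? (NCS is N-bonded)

+1

No counter-ion: the bracketed complex is neutral.
Ligand charges: 1×H2O neutral; 1×NCS = -1; sum -1.
Au + (-1) = 0 ⇒ Au is +1.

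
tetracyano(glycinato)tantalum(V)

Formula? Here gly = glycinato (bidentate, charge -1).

Ligands: 1 glycinato (gly, -1), 4 cyano (CN, -1). Ligand charge sum = -5.
With Ta in oxidation state +5, the complex ion is [Ta...].

[Ta(CN)4(gly)]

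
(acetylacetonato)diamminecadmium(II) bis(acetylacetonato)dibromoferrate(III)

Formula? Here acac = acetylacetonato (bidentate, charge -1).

[Cd(acac)(NH3)2][Fe(acac)2Br2]

Cation [Cd…]: ligand charges -1, Cd(II) ⇒ ion charge 1+.
Anion [Fe…]: ligand charges -4, Fe(III) ⇒ ion charge 1−.
One 1+ cation balances one 1− anion.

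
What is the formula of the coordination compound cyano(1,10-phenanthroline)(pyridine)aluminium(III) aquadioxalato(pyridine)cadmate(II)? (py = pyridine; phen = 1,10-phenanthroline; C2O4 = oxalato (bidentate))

[Al(CN)(phen)(py)][Cd(C2O4)2(H2O)(py)]

Cation [Al…]: ligand charges -1, Al(III) ⇒ ion charge 2+.
Anion [Cd…]: ligand charges -4, Cd(II) ⇒ ion charge 2−.
One 2+ cation balances one 2− anion.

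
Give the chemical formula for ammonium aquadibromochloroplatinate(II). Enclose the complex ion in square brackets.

NH4[PtBr2Cl(H2O)]

Ligands: 1 chloro (Cl, -1), 2 bromo (Br, -1), 1 aqua (H2O, neutral). Ligand charge sum = -3.
With Pt in oxidation state +2, the complex ion is [Pt...]^1−.
Charge balance with ammonium (+1) requires 1 complex ion per 1 ammonium.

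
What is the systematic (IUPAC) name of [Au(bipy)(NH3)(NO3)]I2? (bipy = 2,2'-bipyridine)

ammine(2,2'-bipyridine)nitratogold(III) iodide

The 2 iodide counter-ions carry a total charge of -2, so each complex ion is 2+.
Ligand charges: 1×ammine (neutral), 1×2,2'-bipyridine (neutral), 1×nitrato (-1 each); total -1. So Au + (-1) = 2+, giving Au = +3.
Ligands are named alphabetically: ammine before bipyridine before nitrato.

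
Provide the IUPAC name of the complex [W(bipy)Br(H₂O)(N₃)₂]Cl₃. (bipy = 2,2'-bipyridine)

The 3 chloride counter-ions carry a total charge of -3, so each complex ion is 3+.
Ligand charges: 2×azido (-1 each), 1×bromo (-1 each), 1×aqua (neutral), 1×2,2'-bipyridine (neutral); total -3. So W + (-3) = 3+, giving W = +6.
Ligands are named alphabetically: aqua before azido before bipyridine before bromo.

aquadiazido(2,2'-bipyridine)bromotungsten(VI) chloride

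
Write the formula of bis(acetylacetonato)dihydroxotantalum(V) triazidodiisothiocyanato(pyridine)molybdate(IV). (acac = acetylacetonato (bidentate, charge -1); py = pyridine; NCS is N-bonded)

[Ta(acac)2(OH)2][Mo(N3)3(NCS)2(py)]

Cation [Ta…]: ligand charges -4, Ta(V) ⇒ ion charge 1+.
Anion [Mo…]: ligand charges -5, Mo(IV) ⇒ ion charge 1−.
One 1+ cation balances one 1− anion.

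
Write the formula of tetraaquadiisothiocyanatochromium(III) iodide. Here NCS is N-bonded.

[Cr(H2O)4(NCS)2]I

Ligands: 2 isothiocyanato (NCS, -1), 4 aqua (H2O, neutral). Ligand charge sum = -2.
Charge balance with iodide (-1) requires 1 complex ion per 1 iodide.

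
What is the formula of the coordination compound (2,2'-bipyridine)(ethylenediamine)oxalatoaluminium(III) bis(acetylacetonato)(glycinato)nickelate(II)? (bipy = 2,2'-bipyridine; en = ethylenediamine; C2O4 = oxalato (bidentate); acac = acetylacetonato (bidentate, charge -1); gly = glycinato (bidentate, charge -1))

Cation [Al…]: ligand charges -2, Al(III) ⇒ ion charge 1+.
Anion [Ni…]: ligand charges -3, Ni(II) ⇒ ion charge 1−.
One 1+ cation balances one 1− anion.

[Al(bipy)(C2O4)(en)][Ni(acac)2(gly)]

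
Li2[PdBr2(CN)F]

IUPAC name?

lithium dibromocyanofluoropalladate(II)

The 2 lithium counter-ions carry a total charge of +2, so each complex ion is 2−.
Ligand charges: 2×bromo (-1 each), 1×fluoro (-1 each), 1×cyano (-1 each); total -4. So Pd + (-4) = 2−, giving Pd = +2.
The complex ion is anionic, so palladium takes the -ate form palladate(II).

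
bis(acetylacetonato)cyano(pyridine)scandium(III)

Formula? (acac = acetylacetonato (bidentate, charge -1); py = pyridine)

[Sc(acac)2(CN)(py)]

Ligands: 2 acetylacetonato (acac, -1), 1 pyridine (py, neutral), 1 cyano (CN, -1). Ligand charge sum = -3.
With Sc in oxidation state +3, the complex ion is [Sc...].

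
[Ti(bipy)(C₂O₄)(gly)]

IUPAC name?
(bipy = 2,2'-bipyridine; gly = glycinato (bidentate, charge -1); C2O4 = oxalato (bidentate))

There is no counter-ion, so the complex is neutral overall.
Ligand charges: 1×2,2'-bipyridine (neutral), 1×glycinato (-1 each), 1×oxalato (-2 each); total -3. So Ti + (-3) = 0, giving Ti = +3.
Ligands are named alphabetically: bipyridine before glycinato before oxalato.

(2,2'-bipyridine)(glycinato)oxalatotitanium(III)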